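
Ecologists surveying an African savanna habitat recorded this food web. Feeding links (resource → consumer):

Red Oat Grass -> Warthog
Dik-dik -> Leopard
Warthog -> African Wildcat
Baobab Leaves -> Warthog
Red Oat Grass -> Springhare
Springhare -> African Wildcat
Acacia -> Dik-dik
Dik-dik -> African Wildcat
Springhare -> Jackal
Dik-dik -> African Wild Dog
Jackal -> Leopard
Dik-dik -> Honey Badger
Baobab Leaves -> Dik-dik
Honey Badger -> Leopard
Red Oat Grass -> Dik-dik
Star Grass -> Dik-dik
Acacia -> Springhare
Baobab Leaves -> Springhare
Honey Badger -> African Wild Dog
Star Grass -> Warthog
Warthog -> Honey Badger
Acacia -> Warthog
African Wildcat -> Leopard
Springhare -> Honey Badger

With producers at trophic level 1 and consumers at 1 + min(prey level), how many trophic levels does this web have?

3

Producers (level 1): Red Oat Grass, Acacia, Baobab Leaves, Star Grass.
Following each consumer down to its lowest-level prey: Red Oat Grass → Warthog → Honey Badger (levels 1 through 3).
All prey of Honey Badger (Warthog 2, Springhare 2, Dik-dik 2) are at level 2 or above, so Honey Badger is at level 1 + 2 = 3.
Every consumer has at least one prey at level 2 or below, so none exceeds level 3.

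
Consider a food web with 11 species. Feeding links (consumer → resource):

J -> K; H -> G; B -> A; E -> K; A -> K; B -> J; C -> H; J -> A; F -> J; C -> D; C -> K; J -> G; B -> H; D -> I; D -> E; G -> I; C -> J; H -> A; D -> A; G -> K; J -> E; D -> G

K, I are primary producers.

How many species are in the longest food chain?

One longest chain: K → G → H → B.
It has 4 species and 3 links.

4 species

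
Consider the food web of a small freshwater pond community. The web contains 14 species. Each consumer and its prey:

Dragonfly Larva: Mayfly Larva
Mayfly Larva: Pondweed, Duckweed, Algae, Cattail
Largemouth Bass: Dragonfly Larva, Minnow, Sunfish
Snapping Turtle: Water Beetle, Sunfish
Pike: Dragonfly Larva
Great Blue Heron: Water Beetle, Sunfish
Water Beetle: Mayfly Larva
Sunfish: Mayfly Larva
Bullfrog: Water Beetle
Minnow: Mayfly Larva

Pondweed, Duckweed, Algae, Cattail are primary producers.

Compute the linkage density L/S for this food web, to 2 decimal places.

L/S = 1.21

There are L = 17 links among S = 14 species.
L/S = 17/14 = 1.2143 ≈ 1.21.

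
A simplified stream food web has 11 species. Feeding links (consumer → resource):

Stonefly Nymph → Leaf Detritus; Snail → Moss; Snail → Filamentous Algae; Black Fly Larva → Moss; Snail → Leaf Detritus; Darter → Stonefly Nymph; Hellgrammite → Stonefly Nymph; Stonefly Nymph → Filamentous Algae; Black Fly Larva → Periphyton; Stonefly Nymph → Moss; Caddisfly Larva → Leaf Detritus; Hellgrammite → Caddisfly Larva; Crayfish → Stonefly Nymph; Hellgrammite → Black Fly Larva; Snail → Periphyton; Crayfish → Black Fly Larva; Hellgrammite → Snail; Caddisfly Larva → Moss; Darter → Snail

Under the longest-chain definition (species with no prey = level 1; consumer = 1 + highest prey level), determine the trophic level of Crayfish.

Leaf Detritus has no prey (basal) → level 1.
Stonefly Nymph eats Leaf Detritus (level 1); other prey at levels: Filamentous Algae 1, Moss 1 → level 2.
Crayfish eats Stonefly Nymph (level 2); other prey at levels: Black Fly Larva 2 → level 3.

Trophic level 3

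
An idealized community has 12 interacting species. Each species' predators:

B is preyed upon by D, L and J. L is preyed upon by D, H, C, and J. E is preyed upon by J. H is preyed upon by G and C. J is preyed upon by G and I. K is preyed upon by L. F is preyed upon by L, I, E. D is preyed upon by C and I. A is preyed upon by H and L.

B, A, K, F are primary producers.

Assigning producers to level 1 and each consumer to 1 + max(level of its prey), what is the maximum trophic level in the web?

Producers (level 1): B, A, K, F.
B → L → J → G gives G level 4.
No species has a prey at level 4, so no species reaches level 5.

4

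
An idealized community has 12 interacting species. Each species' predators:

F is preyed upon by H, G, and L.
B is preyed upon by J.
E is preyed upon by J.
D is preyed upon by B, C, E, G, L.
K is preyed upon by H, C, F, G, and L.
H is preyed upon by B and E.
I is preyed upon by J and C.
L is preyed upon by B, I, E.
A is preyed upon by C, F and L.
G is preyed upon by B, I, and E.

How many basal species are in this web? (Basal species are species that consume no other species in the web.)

Basal species (no prey listed): A, D, K.
Count: 3.

3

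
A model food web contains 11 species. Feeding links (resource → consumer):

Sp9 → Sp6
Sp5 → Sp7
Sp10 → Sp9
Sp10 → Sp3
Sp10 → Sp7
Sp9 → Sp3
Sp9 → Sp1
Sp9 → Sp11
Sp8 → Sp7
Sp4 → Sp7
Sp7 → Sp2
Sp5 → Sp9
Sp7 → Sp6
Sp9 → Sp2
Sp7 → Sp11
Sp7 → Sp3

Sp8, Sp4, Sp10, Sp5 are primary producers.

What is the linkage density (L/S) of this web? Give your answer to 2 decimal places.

L/S = 1.45

There are L = 16 links among S = 11 species.
L/S = 16/11 = 1.4545 ≈ 1.45.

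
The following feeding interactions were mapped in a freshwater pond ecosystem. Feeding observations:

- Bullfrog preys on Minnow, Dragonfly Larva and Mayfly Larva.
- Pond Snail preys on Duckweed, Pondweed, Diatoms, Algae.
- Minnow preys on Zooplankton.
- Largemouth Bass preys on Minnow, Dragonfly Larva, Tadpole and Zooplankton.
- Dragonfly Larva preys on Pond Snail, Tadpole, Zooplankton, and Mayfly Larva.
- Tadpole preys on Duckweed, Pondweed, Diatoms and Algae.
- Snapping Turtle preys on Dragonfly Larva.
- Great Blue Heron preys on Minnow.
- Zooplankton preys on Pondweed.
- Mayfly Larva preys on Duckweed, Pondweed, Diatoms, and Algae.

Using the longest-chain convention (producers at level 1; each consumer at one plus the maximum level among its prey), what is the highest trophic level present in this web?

4

Producers (level 1): Pondweed, Algae, Diatoms, Duckweed.
Pondweed → Zooplankton → Minnow → Great Blue Heron gives Great Blue Heron level 4.
No species has a prey at level 4, so no species reaches level 5.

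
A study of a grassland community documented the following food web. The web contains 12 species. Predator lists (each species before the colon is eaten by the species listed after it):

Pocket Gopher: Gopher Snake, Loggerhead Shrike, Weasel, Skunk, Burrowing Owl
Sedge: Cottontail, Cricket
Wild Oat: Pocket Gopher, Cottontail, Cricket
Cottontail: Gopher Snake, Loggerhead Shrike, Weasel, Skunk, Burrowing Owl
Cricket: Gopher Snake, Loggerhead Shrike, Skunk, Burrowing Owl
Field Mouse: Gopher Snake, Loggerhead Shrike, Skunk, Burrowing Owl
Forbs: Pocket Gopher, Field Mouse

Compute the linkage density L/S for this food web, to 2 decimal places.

L/S = 2.08

There are L = 25 links among S = 12 species.
L/S = 25/12 = 2.0833 ≈ 2.08.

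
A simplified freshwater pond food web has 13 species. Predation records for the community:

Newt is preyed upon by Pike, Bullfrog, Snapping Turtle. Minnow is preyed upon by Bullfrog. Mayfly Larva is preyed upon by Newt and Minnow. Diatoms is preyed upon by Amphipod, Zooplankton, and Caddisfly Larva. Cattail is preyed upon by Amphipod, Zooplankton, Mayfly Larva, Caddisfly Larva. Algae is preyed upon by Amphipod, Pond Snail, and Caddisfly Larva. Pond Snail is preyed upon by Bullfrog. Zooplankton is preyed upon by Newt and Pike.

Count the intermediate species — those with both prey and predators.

5

Intermediate species (has both prey and predators): Mayfly Larva, Pond Snail, Zooplankton, Minnow, Newt.
Count: 5.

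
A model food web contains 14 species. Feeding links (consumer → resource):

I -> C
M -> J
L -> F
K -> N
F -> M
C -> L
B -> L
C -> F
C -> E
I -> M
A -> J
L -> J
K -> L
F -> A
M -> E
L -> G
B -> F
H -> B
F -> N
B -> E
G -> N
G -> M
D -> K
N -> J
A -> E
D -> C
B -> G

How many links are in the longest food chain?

One longest chain: J → N → G → L → K → D.
It has 6 species and 5 links.

5 links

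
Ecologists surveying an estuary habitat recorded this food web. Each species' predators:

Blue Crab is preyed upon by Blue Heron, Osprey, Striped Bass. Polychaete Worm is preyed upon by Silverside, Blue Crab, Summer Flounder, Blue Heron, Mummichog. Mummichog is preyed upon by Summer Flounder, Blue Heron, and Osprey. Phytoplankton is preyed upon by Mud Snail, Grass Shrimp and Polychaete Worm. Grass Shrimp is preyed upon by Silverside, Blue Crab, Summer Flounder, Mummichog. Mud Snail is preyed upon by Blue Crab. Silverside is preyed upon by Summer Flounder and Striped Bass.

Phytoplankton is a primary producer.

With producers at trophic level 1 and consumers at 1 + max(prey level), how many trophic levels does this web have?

Producers (level 1): Phytoplankton.
Phytoplankton → Grass Shrimp → Mummichog → Summer Flounder gives Summer Flounder level 4.
No species has a prey at level 4, so no species reaches level 5.

4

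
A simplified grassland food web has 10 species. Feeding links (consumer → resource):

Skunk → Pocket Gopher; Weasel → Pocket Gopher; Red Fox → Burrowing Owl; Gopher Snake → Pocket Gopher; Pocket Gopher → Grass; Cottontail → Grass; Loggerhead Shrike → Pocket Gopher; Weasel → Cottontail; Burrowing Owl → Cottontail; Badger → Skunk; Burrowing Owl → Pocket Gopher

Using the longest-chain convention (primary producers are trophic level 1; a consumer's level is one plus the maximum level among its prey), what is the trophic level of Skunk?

Grass is a producer → level 1.
Pocket Gopher eats Grass → level 2.
Skunk eats Pocket Gopher → level 3.

Trophic level 3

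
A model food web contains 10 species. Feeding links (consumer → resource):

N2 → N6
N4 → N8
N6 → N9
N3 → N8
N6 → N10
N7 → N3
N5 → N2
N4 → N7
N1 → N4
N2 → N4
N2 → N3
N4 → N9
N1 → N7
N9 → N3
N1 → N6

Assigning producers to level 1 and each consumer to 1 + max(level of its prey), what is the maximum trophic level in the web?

Producers (level 1): N8, N10.
N8 → N3 → N9 → N6 → N2 → N5 gives N5 level 6.
No species has a prey at level 6, so no species reaches level 7.

6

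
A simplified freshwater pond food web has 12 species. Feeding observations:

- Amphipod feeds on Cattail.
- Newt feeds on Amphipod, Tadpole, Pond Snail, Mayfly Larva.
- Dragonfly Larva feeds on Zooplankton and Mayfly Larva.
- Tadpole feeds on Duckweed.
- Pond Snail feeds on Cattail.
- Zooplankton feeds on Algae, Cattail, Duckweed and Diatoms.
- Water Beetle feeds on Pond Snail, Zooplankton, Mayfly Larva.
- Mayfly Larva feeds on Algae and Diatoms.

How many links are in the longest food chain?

2 links

One longest chain: Cattail → Pond Snail → Water Beetle.
It has 3 species and 2 links.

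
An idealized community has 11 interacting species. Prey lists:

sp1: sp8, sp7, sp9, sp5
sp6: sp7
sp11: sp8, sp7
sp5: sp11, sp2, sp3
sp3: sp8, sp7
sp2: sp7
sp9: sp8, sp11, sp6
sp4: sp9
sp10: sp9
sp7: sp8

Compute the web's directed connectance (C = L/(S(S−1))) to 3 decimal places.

The web has S = 11 species and L = 19 feeding links.
C = L / (S(S−1)) = 19 / 110 = 0.1727 ≈ 0.173.

C = 0.173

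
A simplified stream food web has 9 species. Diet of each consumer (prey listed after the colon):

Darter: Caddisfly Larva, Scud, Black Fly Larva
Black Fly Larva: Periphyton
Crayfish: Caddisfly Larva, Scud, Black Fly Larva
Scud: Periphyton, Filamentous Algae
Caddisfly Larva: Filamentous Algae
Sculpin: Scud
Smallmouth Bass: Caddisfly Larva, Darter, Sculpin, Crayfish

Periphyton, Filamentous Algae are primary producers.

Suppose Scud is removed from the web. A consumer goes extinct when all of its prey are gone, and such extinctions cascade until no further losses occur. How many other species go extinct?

Remove Scud.
Round 1: Sculpin (all prey gone) → extinct.
No further losses. Total secondary extinctions: 1.

1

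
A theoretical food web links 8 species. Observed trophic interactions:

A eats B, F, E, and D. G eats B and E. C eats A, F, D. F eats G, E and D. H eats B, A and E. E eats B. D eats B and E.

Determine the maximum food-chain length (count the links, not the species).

5 links

One longest chain: B → E → G → F → A → H.
It has 6 species and 5 links.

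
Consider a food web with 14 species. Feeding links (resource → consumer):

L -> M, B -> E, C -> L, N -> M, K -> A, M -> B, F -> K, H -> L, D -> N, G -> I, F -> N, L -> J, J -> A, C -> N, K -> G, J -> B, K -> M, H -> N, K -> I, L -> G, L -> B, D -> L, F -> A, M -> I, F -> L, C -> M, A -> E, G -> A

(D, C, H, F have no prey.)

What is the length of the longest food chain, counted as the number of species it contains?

5 species

One longest chain: D → L → J → B → E.
It has 5 species and 4 links.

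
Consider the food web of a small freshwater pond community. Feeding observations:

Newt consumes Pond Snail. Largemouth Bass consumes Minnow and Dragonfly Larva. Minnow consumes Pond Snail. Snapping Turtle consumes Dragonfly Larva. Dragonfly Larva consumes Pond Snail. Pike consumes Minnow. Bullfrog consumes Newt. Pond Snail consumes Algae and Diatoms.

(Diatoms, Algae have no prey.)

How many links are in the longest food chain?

3 links

One longest chain: Diatoms → Pond Snail → Minnow → Pike.
It has 4 species and 3 links.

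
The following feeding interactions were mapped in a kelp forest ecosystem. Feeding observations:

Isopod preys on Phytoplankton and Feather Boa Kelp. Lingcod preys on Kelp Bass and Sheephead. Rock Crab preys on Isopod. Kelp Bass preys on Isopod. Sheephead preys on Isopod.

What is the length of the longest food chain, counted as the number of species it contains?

One longest chain: Phytoplankton → Isopod → Kelp Bass → Lingcod.
It has 4 species and 3 links.

4 species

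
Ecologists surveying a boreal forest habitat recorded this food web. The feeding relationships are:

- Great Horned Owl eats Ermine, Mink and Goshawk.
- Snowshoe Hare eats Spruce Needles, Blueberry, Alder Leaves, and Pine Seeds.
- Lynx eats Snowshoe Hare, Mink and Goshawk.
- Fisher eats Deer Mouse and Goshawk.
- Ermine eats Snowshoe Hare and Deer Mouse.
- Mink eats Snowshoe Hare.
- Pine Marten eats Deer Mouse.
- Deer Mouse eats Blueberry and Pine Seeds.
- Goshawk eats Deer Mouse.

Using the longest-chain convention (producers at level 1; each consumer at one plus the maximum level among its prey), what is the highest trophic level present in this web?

4

Producers (level 1): Alder Leaves, Spruce Needles, Blueberry, Pine Seeds.
Blueberry → Deer Mouse → Goshawk → Fisher gives Fisher level 4.
No species has a prey at level 4, so no species reaches level 5.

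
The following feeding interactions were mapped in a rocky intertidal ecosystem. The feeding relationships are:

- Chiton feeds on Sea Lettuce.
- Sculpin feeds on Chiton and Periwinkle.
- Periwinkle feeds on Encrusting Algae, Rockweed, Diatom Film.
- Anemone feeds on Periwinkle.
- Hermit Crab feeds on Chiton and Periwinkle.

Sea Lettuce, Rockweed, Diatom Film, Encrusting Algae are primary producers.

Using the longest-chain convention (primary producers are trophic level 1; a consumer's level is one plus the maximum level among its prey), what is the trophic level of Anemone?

Rockweed is a producer → level 1.
Periwinkle eats Rockweed (level 1); other prey at levels: Diatom Film 1, Encrusting Algae 1 → level 2.
Anemone eats Periwinkle → level 3.

Trophic level 3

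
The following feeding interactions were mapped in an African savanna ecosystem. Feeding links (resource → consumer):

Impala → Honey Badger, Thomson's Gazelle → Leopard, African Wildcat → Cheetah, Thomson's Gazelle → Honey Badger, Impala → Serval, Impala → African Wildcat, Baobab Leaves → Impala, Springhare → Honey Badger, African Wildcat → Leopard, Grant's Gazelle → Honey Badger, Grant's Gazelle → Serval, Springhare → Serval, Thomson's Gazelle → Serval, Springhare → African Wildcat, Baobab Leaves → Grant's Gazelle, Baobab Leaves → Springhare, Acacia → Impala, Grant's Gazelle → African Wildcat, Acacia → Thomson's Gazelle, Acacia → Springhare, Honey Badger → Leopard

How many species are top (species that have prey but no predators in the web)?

Top species (has prey, but nothing eats it): Serval, Cheetah, Leopard.
Count: 3.

3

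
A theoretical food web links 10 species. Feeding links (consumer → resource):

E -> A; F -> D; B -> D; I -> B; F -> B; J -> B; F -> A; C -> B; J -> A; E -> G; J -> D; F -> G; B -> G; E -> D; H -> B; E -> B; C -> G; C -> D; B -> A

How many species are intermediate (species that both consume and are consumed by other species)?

1

Intermediate species (has both prey and predators): B.
Count: 1.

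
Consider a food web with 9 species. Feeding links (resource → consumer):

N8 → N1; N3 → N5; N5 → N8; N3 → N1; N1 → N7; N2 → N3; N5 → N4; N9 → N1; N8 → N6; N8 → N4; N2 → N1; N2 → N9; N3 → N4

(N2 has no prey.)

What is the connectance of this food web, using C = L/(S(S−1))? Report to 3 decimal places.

C = 0.181

The web has S = 9 species and L = 13 feeding links.
C = L / (S(S−1)) = 13 / 72 = 0.1806 ≈ 0.181.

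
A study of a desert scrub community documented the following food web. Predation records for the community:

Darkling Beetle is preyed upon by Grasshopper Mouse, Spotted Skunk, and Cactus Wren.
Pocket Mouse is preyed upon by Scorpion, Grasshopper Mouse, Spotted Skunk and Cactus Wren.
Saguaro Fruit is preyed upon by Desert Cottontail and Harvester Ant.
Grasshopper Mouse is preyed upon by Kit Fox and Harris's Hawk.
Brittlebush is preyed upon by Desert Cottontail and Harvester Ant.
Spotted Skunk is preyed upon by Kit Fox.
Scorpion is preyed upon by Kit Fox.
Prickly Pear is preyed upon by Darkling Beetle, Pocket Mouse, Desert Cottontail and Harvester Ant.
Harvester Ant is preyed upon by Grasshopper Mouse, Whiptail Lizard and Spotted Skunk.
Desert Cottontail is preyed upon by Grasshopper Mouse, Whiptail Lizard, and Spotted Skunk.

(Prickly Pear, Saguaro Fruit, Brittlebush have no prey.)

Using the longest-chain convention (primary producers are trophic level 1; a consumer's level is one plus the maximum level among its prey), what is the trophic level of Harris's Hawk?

Trophic level 4

Prickly Pear is a producer → level 1.
Darkling Beetle eats Prickly Pear → level 2.
Grasshopper Mouse eats Darkling Beetle (level 2); other prey at levels: Desert Cottontail 2, Pocket Mouse 2, Harvester Ant 2 → level 3.
Harris's Hawk eats Grasshopper Mouse → level 4.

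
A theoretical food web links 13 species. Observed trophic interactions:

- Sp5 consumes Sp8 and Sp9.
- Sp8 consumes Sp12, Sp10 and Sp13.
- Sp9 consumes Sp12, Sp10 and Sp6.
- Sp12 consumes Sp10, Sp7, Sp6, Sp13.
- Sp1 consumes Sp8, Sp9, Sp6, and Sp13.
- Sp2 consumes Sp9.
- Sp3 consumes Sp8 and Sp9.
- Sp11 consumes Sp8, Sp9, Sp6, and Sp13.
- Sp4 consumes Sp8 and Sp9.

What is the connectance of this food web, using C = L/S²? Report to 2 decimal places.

The web has S = 13 species and L = 25 feeding links.
C = L / S² = 25 / 169 = 0.1479 ≈ 0.15.

C = 0.15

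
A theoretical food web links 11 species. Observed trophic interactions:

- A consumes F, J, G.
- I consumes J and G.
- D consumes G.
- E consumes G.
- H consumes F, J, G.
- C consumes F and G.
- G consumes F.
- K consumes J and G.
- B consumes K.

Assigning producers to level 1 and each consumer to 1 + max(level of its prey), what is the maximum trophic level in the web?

4

Producers (level 1): J, F.
F → G → K → B gives B level 4.
No species has a prey at level 4, so no species reaches level 5.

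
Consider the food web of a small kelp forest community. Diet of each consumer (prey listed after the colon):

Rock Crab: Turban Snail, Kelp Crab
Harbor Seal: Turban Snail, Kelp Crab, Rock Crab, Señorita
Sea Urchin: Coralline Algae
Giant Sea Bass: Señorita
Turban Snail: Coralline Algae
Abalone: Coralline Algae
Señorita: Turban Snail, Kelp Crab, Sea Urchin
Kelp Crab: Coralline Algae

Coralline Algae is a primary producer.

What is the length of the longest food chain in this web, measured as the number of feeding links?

One longest chain: Coralline Algae → Turban Snail → Rock Crab → Harbor Seal.
It has 4 species and 3 links.

3 links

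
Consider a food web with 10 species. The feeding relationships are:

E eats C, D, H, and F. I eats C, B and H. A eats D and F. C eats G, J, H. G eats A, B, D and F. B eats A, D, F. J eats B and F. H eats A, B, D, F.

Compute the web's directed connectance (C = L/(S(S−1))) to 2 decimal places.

The web has S = 10 species and L = 25 feeding links.
C = L / (S(S−1)) = 25 / 90 = 0.2778 ≈ 0.28.

C = 0.28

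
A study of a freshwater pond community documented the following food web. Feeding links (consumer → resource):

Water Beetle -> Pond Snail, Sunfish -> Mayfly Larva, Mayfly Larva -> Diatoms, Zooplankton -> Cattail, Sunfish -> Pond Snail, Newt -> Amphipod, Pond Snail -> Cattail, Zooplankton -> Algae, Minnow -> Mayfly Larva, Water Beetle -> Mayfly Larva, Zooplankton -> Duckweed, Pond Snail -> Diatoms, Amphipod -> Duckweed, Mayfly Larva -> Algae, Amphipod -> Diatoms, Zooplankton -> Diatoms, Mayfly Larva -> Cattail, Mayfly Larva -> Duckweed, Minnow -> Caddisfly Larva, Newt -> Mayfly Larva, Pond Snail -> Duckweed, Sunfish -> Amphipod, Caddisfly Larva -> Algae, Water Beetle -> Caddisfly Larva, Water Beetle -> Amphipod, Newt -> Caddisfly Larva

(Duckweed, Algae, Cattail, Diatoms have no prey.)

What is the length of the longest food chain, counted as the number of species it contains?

One longest chain: Duckweed → Mayfly Larva → Sunfish.
It has 3 species and 2 links.

3 species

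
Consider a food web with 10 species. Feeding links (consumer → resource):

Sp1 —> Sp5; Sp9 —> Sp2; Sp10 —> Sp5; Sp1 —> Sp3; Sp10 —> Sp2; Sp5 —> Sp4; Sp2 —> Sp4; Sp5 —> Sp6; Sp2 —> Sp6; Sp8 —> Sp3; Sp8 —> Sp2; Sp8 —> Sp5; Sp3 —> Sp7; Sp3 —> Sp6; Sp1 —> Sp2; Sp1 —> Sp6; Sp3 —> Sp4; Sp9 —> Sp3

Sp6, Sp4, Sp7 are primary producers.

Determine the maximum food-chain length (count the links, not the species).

One longest chain: Sp6 → Sp5 → Sp10.
It has 3 species and 2 links.

2 links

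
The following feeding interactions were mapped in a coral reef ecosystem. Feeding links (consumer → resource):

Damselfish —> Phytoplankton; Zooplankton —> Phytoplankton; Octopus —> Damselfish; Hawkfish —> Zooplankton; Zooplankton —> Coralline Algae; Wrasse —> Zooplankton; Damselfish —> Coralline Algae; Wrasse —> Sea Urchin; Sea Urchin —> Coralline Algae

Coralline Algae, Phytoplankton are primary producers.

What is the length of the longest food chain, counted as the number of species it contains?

One longest chain: Coralline Algae → Zooplankton → Wrasse.
It has 3 species and 2 links.

3 species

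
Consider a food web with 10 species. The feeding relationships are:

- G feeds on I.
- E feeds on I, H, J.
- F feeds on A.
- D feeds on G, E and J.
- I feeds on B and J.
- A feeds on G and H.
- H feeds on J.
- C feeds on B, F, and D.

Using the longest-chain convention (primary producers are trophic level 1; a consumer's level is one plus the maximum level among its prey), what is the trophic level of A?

Trophic level 4

J is a producer → level 1.
I eats J (level 1); other prey at levels: B 1 → level 2.
G eats I → level 3.
A eats G (level 3); other prey at levels: H 2 → level 4.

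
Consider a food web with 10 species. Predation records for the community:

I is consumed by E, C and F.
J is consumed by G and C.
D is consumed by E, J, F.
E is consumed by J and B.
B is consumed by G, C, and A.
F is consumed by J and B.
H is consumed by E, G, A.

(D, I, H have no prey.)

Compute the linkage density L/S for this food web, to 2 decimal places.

L/S = 1.80

There are L = 18 links among S = 10 species.
L/S = 18/10 = 1.8000 ≈ 1.80.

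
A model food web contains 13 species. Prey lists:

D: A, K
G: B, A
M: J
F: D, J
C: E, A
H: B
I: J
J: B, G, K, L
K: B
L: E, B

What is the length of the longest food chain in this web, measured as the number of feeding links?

One longest chain: B → K → D → F.
It has 4 species and 3 links.

3 links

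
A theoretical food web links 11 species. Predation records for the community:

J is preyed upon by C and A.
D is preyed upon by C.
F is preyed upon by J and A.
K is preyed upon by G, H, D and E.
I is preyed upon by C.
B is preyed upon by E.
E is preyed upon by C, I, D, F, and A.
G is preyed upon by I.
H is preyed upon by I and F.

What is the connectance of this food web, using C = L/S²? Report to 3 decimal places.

The web has S = 11 species and L = 19 feeding links.
C = L / S² = 19 / 121 = 0.1570 ≈ 0.157.

C = 0.157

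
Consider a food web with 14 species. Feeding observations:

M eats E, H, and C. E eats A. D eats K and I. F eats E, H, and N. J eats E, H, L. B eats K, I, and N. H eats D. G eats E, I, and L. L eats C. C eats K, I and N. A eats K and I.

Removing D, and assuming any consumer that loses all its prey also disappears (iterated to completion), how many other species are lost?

1

Remove D.
Round 1: H (all prey gone) → extinct.
No further losses. Total secondary extinctions: 1.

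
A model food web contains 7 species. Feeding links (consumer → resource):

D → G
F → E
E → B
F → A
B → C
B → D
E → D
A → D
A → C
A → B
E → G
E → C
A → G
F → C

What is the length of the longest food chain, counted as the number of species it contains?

5 species

One longest chain: G → D → B → E → F.
It has 5 species and 4 links.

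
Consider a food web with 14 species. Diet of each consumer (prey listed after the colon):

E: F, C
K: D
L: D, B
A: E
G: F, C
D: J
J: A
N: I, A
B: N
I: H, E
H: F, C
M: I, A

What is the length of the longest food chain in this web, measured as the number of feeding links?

5 links

One longest chain: F → E → A → J → D → K.
It has 6 species and 5 links.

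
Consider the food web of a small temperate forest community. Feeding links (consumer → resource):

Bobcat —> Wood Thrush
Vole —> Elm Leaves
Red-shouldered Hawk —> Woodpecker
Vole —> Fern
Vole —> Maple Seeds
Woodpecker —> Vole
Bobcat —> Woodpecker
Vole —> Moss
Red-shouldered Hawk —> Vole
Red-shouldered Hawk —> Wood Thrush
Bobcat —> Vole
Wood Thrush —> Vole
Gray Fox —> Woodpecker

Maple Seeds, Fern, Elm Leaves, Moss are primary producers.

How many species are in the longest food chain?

4 species

One longest chain: Maple Seeds → Vole → Woodpecker → Gray Fox.
It has 4 species and 3 links.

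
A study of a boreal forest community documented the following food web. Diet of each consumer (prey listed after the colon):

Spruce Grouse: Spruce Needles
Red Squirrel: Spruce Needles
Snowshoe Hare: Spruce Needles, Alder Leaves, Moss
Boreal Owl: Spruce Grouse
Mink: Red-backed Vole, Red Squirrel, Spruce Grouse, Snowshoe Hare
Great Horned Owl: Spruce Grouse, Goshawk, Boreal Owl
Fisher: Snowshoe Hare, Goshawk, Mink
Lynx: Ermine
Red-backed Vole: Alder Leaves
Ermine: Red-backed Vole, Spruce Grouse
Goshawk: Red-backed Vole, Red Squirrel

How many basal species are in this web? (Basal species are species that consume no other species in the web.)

3

Basal species (no prey listed): Spruce Needles, Alder Leaves, Moss.
Count: 3.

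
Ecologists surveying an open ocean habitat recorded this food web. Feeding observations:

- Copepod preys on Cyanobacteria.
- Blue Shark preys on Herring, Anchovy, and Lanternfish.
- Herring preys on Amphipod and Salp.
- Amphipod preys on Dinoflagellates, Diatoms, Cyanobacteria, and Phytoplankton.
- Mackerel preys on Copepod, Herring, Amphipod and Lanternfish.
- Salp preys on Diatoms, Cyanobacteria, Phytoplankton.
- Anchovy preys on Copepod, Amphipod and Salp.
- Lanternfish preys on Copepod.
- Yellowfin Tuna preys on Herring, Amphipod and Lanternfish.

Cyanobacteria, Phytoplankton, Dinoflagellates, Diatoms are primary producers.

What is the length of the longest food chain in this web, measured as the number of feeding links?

One longest chain: Cyanobacteria → Copepod → Lanternfish → Yellowfin Tuna.
It has 4 species and 3 links.

3 links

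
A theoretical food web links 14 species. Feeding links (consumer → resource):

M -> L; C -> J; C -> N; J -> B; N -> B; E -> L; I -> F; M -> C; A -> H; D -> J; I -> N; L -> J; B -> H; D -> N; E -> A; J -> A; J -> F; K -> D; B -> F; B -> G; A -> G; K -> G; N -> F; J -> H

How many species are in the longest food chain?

One longest chain: H → B → J → L → E.
It has 5 species and 4 links.

5 species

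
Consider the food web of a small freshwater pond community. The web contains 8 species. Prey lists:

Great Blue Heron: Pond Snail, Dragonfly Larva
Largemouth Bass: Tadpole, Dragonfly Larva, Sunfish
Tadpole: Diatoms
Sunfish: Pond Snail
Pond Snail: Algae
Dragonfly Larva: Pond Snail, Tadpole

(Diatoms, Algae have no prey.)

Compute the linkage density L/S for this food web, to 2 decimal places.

L/S = 1.25

There are L = 10 links among S = 8 species.
L/S = 10/8 = 1.2500 ≈ 1.25.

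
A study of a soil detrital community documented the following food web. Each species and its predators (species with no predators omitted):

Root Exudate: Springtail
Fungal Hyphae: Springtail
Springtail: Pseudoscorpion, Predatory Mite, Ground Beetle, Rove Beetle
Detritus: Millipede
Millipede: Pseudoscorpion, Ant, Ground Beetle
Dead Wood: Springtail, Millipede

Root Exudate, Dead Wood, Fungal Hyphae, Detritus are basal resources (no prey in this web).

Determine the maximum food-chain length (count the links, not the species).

2 links

One longest chain: Root Exudate → Springtail → Pseudoscorpion.
It has 3 species and 2 links.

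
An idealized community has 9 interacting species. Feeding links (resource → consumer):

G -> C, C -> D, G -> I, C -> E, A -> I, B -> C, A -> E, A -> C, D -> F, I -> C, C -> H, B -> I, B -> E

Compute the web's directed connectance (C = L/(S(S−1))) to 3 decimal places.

C = 0.181

The web has S = 9 species and L = 13 feeding links.
C = L / (S(S−1)) = 13 / 72 = 0.1806 ≈ 0.181.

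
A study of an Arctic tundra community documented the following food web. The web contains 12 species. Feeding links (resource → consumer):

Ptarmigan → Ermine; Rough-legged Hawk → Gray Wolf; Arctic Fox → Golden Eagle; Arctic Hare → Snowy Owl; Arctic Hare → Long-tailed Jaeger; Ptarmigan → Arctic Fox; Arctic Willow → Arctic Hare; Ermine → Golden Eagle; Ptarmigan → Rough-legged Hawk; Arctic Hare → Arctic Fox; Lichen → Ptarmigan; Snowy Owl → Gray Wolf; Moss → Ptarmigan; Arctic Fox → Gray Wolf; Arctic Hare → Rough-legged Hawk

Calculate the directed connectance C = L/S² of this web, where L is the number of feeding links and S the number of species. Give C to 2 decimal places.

C = 0.10

The web has S = 12 species and L = 15 feeding links.
C = L / S² = 15 / 144 = 0.1042 ≈ 0.10.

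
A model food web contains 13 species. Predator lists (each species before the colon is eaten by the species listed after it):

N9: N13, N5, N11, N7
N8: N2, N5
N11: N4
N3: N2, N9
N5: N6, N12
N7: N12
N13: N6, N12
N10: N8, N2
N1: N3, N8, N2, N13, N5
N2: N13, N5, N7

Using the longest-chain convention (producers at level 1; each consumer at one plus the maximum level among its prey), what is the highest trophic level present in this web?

Producers (level 1): N10, N1.
N1 → N3 → N2 → N13 → N6 gives N6 level 5.
No species has a prey at level 5, so no species reaches level 6.

5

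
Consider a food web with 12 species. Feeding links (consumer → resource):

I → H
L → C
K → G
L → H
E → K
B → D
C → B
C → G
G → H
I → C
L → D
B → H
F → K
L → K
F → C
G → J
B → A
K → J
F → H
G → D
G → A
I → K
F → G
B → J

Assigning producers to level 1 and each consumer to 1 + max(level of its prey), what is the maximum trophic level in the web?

4

Producers (level 1): H, A, J, D.
H → G → C → F gives F level 4.
No species has a prey at level 4, so no species reaches level 5.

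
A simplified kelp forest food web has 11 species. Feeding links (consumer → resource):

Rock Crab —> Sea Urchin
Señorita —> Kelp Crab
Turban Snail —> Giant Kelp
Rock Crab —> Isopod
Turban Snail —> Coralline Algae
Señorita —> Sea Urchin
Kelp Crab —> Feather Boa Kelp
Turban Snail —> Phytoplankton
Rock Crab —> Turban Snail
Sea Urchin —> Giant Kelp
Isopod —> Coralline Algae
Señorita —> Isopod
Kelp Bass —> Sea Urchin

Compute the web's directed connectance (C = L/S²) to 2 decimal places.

The web has S = 11 species and L = 13 feeding links.
C = L / S² = 13 / 121 = 0.1074 ≈ 0.11.

C = 0.11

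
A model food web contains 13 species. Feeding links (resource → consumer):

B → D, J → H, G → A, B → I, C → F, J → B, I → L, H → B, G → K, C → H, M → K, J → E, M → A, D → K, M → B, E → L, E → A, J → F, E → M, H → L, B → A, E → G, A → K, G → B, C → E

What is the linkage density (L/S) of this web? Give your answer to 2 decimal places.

L/S = 1.92

There are L = 25 links among S = 13 species.
L/S = 25/13 = 1.9231 ≈ 1.92.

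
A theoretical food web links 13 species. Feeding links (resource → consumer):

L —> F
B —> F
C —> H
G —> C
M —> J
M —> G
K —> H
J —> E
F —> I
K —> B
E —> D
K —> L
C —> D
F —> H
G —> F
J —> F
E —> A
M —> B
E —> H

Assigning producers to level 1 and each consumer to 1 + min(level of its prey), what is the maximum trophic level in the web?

Producers (level 1): K, M.
Following each consumer down to its lowest-level prey: M → G → F → I (levels 1 through 4).
All prey of I (F 3) are at level 3 or above, so I is at level 1 + 3 = 4.
Every consumer has at least one prey at level 3 or below, so none exceeds level 4.

4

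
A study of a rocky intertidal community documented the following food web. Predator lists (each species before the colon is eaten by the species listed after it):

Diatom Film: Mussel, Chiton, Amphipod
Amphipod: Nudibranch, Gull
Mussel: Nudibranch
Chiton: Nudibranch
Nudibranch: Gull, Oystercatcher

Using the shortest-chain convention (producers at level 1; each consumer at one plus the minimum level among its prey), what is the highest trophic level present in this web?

4

Producers (level 1): Diatom Film.
Following each consumer down to its lowest-level prey: Diatom Film → Mussel → Nudibranch → Oystercatcher (levels 1 through 4).
All prey of Oystercatcher (Nudibranch 3) are at level 3 or above, so Oystercatcher is at level 1 + 3 = 4.
Every consumer has at least one prey at level 3 or below, so none exceeds level 4.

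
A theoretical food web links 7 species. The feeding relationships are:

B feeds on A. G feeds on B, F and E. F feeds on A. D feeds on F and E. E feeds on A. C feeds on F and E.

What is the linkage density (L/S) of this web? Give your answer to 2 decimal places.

L/S = 1.43

There are L = 10 links among S = 7 species.
L/S = 10/7 = 1.4286 ≈ 1.43.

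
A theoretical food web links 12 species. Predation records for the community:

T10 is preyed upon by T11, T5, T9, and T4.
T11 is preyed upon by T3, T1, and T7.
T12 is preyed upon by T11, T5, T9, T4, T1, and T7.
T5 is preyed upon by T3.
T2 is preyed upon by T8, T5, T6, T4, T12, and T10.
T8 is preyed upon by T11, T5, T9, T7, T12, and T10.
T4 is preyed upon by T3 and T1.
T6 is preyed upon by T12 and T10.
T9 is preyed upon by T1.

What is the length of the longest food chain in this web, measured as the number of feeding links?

One longest chain: T2 → T6 → T12 → T4 → T1.
It has 5 species and 4 links.

4 links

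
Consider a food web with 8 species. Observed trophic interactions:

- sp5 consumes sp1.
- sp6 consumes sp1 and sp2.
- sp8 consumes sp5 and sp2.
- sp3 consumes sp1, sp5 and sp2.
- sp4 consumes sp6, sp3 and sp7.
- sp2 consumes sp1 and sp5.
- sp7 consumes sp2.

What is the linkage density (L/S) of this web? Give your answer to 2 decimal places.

L/S = 1.75

There are L = 14 links among S = 8 species.
L/S = 14/8 = 1.7500 ≈ 1.75.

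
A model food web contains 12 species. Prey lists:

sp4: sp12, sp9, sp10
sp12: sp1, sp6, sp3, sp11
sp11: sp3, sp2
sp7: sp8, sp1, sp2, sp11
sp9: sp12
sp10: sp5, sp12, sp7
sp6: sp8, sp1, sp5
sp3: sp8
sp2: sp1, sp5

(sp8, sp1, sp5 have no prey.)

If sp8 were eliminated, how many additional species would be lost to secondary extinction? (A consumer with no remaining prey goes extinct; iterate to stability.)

1

Remove sp8.
Round 1: sp3 (all prey gone) → extinct.
No further losses. Total secondary extinctions: 1.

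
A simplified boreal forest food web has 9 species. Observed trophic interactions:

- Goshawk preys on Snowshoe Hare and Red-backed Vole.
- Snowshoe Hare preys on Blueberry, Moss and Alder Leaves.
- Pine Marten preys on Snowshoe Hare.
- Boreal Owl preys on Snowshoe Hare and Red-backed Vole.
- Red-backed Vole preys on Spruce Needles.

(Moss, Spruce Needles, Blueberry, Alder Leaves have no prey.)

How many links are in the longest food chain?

One longest chain: Moss → Snowshoe Hare → Pine Marten.
It has 3 species and 2 links.

2 links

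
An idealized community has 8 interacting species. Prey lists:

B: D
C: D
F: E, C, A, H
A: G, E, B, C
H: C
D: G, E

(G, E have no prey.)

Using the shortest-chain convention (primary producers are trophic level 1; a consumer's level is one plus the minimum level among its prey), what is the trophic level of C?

G is a producer → level 1.
D eats G → level 2.
C eats D → level 3.
No prey of C is below level 2, so 3 is the minimum.

Trophic level 3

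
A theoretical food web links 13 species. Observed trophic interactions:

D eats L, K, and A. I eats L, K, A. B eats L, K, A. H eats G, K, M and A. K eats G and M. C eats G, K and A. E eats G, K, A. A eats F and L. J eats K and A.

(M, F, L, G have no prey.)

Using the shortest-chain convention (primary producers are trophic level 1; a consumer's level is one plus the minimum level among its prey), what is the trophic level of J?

Trophic level 3

F is a producer → level 1.
A eats F → level 2.
J eats A → level 3.
No prey of J is below level 2, so 3 is the minimum.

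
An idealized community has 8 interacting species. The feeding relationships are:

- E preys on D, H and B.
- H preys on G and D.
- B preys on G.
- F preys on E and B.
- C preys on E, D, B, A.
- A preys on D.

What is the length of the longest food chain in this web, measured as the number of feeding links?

3 links

One longest chain: G → B → E → F.
It has 4 species and 3 links.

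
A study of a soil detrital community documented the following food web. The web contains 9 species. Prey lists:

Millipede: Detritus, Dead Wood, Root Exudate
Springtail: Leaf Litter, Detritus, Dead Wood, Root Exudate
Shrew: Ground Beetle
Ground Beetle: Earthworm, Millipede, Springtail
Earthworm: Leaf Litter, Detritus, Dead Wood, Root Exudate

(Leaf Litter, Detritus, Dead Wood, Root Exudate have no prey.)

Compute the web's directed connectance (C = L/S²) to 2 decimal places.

C = 0.19

The web has S = 9 species and L = 15 feeding links.
C = L / S² = 15 / 81 = 0.1852 ≈ 0.19.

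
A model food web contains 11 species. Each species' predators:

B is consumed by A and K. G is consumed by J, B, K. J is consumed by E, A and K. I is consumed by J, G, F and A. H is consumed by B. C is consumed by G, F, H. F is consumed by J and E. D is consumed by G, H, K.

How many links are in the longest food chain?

One longest chain: C → H → B → A.
It has 4 species and 3 links.

3 links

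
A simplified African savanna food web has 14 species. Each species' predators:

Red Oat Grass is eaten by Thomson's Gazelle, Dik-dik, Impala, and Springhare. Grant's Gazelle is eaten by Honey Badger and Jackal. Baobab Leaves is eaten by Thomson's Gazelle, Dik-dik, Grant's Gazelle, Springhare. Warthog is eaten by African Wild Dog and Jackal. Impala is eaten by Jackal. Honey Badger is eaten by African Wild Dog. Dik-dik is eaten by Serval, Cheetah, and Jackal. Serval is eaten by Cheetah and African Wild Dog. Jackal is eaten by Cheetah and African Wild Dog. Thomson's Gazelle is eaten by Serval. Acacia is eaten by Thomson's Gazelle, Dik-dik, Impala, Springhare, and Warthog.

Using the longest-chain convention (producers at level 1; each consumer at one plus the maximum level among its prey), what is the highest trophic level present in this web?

Producers (level 1): Red Oat Grass, Acacia, Baobab Leaves.
Red Oat Grass → Thomson's Gazelle → Serval → Cheetah gives Cheetah level 4.
No species has a prey at level 4, so no species reaches level 5.

4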